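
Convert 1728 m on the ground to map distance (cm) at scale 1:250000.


map_cm = 1728 * 100 / 250000 = 0.6912 cm ≈ 0.69 cm

0.69 cm


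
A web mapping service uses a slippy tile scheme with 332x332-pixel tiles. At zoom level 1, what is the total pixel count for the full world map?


tiles per axis = 2^1 = 2
total tiles = 2^2 = 4
pixels per axis = 2 * 332 = 664
total pixels = 664^2 = 440896

440896 pixels


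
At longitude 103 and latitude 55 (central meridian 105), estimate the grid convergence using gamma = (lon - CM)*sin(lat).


gamma = (103 - 105) * sin(55) = -2 * 0.819152 = -1.638 degrees

-1.638 degrees


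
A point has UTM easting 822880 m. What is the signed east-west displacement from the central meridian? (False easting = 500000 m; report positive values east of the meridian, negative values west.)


displacement = 822880 - 500000 = 322880 m

322880 m


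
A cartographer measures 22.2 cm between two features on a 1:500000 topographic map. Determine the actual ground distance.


ground = 22.2 cm * 500000 / 100 = 111000.0 m = 111.0 km

111.0 km


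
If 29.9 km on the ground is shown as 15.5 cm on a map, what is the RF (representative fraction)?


ground = 29.9 km = 2990000 cm; RF denominator = ground / map = 2990000 / 15.5 ≈ 192903; RF = 1:192903

1:192903


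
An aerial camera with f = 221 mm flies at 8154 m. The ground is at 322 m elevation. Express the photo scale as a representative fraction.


scale = f / (H - h) = 221 mm / 7832 m = 221 / 7832000 = 1:35439

1:35439


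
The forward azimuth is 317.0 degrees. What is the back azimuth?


back azimuth = (317.0 + 180) mod 360 = 137.0 degrees

137.0 degrees


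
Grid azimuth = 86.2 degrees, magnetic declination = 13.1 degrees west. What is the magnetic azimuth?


magnetic azimuth = grid azimuth - declination (east +ve)
mag_az = 86.2 - -13.1 = 99.3 degrees

99.3 degrees


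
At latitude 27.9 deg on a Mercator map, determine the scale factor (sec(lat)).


SF = 1 / cos(27.9) = 1 / 0.883766 = 1.132

1.132


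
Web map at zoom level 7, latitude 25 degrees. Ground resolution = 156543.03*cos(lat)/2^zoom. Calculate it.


res = 156543.03 * cos(25) / 2^7 = 156543.03 * 0.90630779 / 128 = 1108.41 m/pixel

1108.41 m/pixel


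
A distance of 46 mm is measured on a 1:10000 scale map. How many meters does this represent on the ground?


ground = 46 mm * 10000 / 1000 = 460.0 m

460.0 m


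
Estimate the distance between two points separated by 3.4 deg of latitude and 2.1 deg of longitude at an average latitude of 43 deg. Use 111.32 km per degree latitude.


dlat_km = 3.4 * 111.32 = 378.488
dlon_km = 2.1 * 111.32 * cos(43) ≈ 170.97
dist = sqrt(378.488^2 + 170.97^2) ≈ 415.3 km

415.3 km


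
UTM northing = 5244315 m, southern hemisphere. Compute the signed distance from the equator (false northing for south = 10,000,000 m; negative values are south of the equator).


For southern: actual = 5244315 - 10000000 = -4755685 m

-4755685 m


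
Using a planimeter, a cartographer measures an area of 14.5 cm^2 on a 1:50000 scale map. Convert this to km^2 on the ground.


ground_area = 14.5 * (50000/100)^2 = 3625000.0 m^2 = 3.625 km^2

3.625 km^2


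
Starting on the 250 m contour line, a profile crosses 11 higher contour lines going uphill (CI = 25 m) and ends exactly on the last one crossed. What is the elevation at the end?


elevation = 250 + 11 * 25 = 525 m

525 m


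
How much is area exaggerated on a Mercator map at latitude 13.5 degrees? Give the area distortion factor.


area_distortion = 1/cos^2(13.5) = 1.058

1.058


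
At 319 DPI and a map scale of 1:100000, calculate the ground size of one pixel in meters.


pixel_cm = 2.54 / 319 ≈ 0.007962 cm
ground = pixel_cm * 100000 / 100 = 2.54 * 100000 / (319 * 100) = 254000 / 31900 ≈ 7.96 m

7.96 m


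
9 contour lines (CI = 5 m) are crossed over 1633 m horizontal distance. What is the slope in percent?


elevation change = 9 * 5 = 45 m
slope = 45 / 1633 * 100 = 2.8%

2.8%


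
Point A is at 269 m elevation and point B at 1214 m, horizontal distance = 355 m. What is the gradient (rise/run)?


gradient = (1214 - 269) / 355 = 945 / 355 = 2.662

2.662


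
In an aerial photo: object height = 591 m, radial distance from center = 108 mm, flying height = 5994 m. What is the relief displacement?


d = h * r / H = 591 * 108 / 5994 = 10.65 mm

10.65 mm


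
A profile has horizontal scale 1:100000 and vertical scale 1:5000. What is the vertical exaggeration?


VE = horizontal_scale / vertical_scale = 100000 / 5000 = 20.0

20.0x


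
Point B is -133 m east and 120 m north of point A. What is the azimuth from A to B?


az = atan2(-133, 120) = -47.9 deg
adjusted to 0-360: 312.1 degrees

312.1 degrees


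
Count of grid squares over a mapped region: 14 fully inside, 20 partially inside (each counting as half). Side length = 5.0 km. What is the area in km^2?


effective squares = 14 + 20 * 0.5 = 24.0
area = 24.0 * 25.0 = 600.0 km^2

600.0 km^2


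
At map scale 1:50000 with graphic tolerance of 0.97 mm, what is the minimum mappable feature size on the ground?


ground = 0.97 mm * 50000 / 1000 = 48.5 m

48.5 m


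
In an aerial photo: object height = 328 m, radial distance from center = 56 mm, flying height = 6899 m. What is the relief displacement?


d = h * r / H = 328 * 56 / 6899 = 2.66 mm

2.66 mm


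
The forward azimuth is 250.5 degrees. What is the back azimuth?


back azimuth = (250.5 + 180) mod 360 = 70.5 degrees

70.5 degrees


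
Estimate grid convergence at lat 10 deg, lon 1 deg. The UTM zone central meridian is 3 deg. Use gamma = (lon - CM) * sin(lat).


gamma = (1 - 3) * sin(10) = -2 * 0.173648 = -0.347 degrees

-0.347 degrees


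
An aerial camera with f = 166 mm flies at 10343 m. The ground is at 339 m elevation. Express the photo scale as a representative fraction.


scale = f / (H - h) = 166 mm / 10004 m = 166 / 10004000 = 1:60265

1:60265


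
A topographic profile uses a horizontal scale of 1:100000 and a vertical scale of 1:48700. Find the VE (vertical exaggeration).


VE = horizontal_scale / vertical_scale = 100000 / 48700 ≈ 2.1

2.1x


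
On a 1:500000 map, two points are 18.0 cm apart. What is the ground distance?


ground = 18.0 cm * 500000 / 100 = 90000.0 m = 90.0 km

90.0 km


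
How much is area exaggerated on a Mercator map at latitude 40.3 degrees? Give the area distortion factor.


area_distortion = 1/cos^2(40.3) = 1.719

1.719


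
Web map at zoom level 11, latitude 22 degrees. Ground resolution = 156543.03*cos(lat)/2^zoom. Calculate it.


res = 156543.03 * cos(22) / 2^11 = 156543.03 * 0.92718385 / 2048 = 70.87 m/pixel

70.87 m/pixel


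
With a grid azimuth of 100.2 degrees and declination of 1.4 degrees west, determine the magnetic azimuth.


magnetic azimuth = grid azimuth - declination (east +ve)
mag_az = 100.2 - -1.4 = 101.6 degrees

101.6 degrees


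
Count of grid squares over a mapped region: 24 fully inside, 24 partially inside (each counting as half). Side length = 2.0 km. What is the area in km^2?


effective squares = 24 + 24 * 0.5 = 36.0
area = 36.0 * 4.0 = 144.0 km^2

144.0 km^2


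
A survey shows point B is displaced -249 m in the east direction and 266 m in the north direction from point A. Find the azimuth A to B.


az = atan2(-249, 266) = -43.1 deg
adjusted to 0-360: 316.9 degrees

316.9 degrees


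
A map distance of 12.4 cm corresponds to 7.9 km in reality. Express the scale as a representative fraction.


ground = 7.9 km = 790000 cm; RF denominator = ground / map = 790000 / 12.4 ≈ 63710; RF = 1:63710

1:63710


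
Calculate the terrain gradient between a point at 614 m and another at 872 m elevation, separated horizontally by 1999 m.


gradient = (872 - 614) / 1999 = 258 / 1999 = 0.1291

0.1291


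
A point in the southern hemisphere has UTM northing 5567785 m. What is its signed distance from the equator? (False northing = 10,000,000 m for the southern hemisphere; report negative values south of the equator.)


For southern: actual = 5567785 - 10000000 = -4432215 m

-4432215 m


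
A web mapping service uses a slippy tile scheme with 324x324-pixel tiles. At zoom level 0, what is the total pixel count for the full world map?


tiles per axis = 2^0 = 1
total tiles = 1^2 = 1
pixels per axis = 1 * 324 = 324
total pixels = 324^2 = 104976

104976 pixels


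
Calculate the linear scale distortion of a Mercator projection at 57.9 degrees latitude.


SF = 1 / cos(57.9) = 1 / 0.531399 = 1.882

1.882


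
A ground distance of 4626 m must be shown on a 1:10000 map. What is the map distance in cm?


map_cm = 4626 * 100 / 10000 = 46.26 cm

46.26 cm


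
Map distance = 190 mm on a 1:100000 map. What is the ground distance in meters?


ground = 190 mm * 100000 / 1000 = 19000.0 m

19000.0 m


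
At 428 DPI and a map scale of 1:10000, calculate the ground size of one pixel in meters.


pixel_cm = 2.54 / 428 ≈ 0.005935 cm
ground = pixel_cm * 10000 / 100 = 2.54 * 10000 / (428 * 100) = 25400 / 42800 ≈ 0.59 m

0.59 m


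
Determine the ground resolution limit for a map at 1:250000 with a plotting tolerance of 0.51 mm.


ground = 0.51 mm * 250000 / 1000 = 127.5 m

127.5 m


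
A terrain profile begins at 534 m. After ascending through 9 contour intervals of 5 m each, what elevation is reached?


elevation = 534 + 9 * 5 = 579 m

579 m


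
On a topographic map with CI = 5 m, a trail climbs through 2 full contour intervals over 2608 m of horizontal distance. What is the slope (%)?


elevation change = 2 * 5 = 10 m
slope = 10 / 2608 * 100 = 0.4%

0.4%


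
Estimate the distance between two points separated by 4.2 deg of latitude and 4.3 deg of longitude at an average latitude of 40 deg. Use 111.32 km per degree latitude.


dlat_km = 4.2 * 111.32 = 467.544
dlon_km = 4.3 * 111.32 * cos(40) ≈ 366.687
dist = sqrt(467.544^2 + 366.687^2) ≈ 594.2 km

594.2 km


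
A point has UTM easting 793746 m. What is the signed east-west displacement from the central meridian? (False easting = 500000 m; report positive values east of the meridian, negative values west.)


displacement = 793746 - 500000 = 293746 m

293746 m


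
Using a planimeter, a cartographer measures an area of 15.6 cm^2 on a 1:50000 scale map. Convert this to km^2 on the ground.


ground_area = 15.6 * (50000/100)^2 = 3900000.0 m^2 = 3.9 km^2

3.9 km^2


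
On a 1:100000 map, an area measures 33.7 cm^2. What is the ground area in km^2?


ground_area = 33.7 * (100000/100)^2 = 33700000.0 m^2 = 33.7 km^2

33.7 km^2


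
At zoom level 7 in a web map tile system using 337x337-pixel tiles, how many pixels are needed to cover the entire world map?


tiles per axis = 2^7 = 128
total tiles = 128^2 = 16384
pixels per axis = 128 * 337 = 43136
total pixels = 43136^2 = 1860714496

1860714496 pixels


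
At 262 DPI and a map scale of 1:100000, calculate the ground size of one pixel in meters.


pixel_cm = 2.54 / 262 ≈ 0.009695 cm
ground = pixel_cm * 100000 / 100 = 2.54 * 100000 / (262 * 100) = 254000 / 26200 ≈ 9.69 m

9.69 m


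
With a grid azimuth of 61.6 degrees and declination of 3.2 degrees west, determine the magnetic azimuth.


magnetic azimuth = grid azimuth - declination (east +ve)
mag_az = 61.6 - -3.2 = 64.8 degrees

64.8 degrees


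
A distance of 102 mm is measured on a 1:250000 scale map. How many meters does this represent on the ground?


ground = 102 mm * 250000 / 1000 = 25500.0 m

25500.0 m


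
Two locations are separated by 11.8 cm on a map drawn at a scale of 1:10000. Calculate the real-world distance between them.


ground = 11.8 cm * 10000 / 100 = 1180.0 m = 1.18 km

1.18 km


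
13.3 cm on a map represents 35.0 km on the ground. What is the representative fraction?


ground = 35.0 km = 3500000 cm; RF denominator = ground / map = 3500000 / 13.3 ≈ 263158; RF = 1:263158

1:263158


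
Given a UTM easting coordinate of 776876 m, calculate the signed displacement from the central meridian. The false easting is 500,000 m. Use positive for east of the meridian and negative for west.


displacement = 776876 - 500000 = 276876 m

276876 m


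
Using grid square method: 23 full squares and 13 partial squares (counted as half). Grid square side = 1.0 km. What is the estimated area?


effective squares = 23 + 13 * 0.5 = 29.5
area = 29.5 * 1.0 = 29.5 km^2

29.5 km^2


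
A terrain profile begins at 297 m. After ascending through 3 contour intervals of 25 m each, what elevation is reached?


elevation = 297 + 3 * 25 = 372 m

372 m


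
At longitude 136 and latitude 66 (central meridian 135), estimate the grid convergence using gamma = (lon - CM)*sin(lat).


gamma = (136 - 135) * sin(66) = 1 * 0.913545 = 0.914 degrees

0.914 degrees


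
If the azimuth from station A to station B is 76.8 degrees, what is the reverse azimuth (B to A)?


back azimuth = (76.8 + 180) mod 360 = 256.8 degrees

256.8 degrees


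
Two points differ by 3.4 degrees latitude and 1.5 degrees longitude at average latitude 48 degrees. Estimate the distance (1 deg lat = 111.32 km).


dlat_km = 3.4 * 111.32 = 378.488
dlon_km = 1.5 * 111.32 * cos(48) ≈ 111.731
dist = sqrt(378.488^2 + 111.731^2) ≈ 394.6 km

394.6 km


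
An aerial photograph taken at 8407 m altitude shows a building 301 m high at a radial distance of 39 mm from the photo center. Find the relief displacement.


d = h * r / H = 301 * 39 / 8407 = 1.4 mm

1.4 mm


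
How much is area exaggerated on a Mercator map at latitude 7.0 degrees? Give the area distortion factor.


area_distortion = 1/cos^2(7.0) = 1.015

1.015


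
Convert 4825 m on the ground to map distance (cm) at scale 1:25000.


map_cm = 4825 * 100 / 25000 = 19.3 cm

19.3 cm


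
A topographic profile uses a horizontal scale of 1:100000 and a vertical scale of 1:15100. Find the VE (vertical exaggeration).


VE = horizontal_scale / vertical_scale = 100000 / 15100 ≈ 6.6

6.6x


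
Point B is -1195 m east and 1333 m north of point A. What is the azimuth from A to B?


az = atan2(-1195, 1333) = -41.9 deg
adjusted to 0-360: 318.1 degrees

318.1 degrees


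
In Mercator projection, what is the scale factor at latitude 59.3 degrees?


SF = 1 / cos(59.3) = 1 / 0.510543 = 1.959

1.959


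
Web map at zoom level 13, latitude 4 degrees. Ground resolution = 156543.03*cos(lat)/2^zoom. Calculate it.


res = 156543.03 * cos(4) / 2^13 = 156543.03 * 0.99756405 / 8192 = 19.06 m/pixel

19.06 m/pixel


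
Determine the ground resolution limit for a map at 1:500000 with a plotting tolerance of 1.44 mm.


ground = 1.44 mm * 500000 / 1000 = 720.0 m

720.0 m


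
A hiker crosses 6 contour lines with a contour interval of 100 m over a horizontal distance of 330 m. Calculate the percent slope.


elevation change = 6 * 100 = 600 m
slope = 600 / 330 * 100 = 181.8%

181.8%


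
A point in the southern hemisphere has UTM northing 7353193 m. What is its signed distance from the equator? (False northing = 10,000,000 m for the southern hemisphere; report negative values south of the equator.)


For southern: actual = 7353193 - 10000000 = -2646807 m

-2646807 m


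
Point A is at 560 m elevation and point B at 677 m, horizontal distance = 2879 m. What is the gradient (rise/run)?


gradient = (677 - 560) / 2879 = 117 / 2879 = 0.0406

0.0406


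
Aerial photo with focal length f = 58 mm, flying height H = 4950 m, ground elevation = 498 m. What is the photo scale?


scale = f / (H - h) = 58 mm / 4452 m = 58 / 4452000 = 1:76759

1:76759


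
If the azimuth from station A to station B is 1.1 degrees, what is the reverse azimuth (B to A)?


back azimuth = (1.1 + 180) mod 360 = 181.1 degrees

181.1 degrees


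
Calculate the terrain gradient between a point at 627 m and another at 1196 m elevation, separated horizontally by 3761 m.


gradient = (1196 - 627) / 3761 = 569 / 3761 = 0.1513

0.1513


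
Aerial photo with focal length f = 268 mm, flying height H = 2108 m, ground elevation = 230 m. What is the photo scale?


scale = f / (H - h) = 268 mm / 1878 m = 268 / 1878000 = 1:7007

1:7007


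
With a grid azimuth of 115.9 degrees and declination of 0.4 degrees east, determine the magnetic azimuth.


magnetic azimuth = grid azimuth - declination (east +ve)
mag_az = 115.9 - 0.4 = 115.5 degrees

115.5 degrees


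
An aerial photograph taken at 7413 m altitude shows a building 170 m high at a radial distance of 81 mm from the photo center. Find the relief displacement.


d = h * r / H = 170 * 81 / 7413 = 1.86 mm

1.86 mm


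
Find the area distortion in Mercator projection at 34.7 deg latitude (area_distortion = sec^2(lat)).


area_distortion = 1/cos^2(34.7) = 1.479

1.479


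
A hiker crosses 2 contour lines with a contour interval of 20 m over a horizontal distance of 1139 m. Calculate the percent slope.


elevation change = 2 * 20 = 40 m
slope = 40 / 1139 * 100 = 3.5%

3.5%


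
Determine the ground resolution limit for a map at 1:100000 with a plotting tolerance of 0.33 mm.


ground = 0.33 mm * 100000 / 1000 = 33.0 m

33.0 m


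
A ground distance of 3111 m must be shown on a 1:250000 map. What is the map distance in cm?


map_cm = 3111 * 100 / 250000 = 1.2444 cm ≈ 1.24 cm

1.24 cm


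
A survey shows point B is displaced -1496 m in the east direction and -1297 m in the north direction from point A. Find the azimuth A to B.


az = atan2(-1496, -1297) = -130.9 deg
adjusted to 0-360: 229.1 degrees

229.1 degrees


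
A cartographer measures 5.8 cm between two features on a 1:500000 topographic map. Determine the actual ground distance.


ground = 5.8 cm * 500000 / 100 = 29000.0 m = 29.0 km

29.0 km


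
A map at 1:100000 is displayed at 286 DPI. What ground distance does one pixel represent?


pixel_cm = 2.54 / 286 ≈ 0.008881 cm
ground = pixel_cm * 100000 / 100 = 2.54 * 100000 / (286 * 100) = 254000 / 28600 ≈ 8.88 m

8.88 m


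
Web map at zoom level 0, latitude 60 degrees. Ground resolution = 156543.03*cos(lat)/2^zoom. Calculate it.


res = 156543.03 * cos(60) / 2^0 = 156543.03 * 0.5 / 1 = 78271.52 m/pixel

78271.52 m/pixel


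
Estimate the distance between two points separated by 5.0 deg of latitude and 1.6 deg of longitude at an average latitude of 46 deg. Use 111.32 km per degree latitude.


dlat_km = 5.0 * 111.32 = 556.6
dlon_km = 1.6 * 111.32 * cos(46) ≈ 123.727
dist = sqrt(556.6^2 + 123.727^2) ≈ 570.2 km

570.2 km


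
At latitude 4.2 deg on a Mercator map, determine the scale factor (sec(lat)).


SF = 1 / cos(4.2) = 1 / 0.997314 = 1.003

1.003


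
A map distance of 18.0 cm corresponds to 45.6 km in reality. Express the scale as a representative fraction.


ground = 45.6 km = 4560000 cm; RF denominator = ground / map = 4560000 / 18.0 ≈ 253333; RF = 1:253333

1:253333


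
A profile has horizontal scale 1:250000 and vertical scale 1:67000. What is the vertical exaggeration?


VE = horizontal_scale / vertical_scale = 250000 / 67000 ≈ 3.7

3.7x


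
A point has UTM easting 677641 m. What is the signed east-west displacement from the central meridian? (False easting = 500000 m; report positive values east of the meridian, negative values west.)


displacement = 677641 - 500000 = 177641 m

177641 m


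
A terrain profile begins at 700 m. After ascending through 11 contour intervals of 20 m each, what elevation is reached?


elevation = 700 + 11 * 20 = 920 m

920 m


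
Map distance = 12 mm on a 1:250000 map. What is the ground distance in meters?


ground = 12 mm * 250000 / 1000 = 3000.0 m

3000.0 m


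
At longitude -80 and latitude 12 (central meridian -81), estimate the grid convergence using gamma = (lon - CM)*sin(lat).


gamma = (-80 - -81) * sin(12) = 1 * 0.207912 = 0.208 degrees

0.208 degrees


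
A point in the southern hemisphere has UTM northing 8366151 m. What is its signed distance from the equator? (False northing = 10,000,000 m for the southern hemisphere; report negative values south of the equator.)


For southern: actual = 8366151 - 10000000 = -1633849 m

-1633849 m


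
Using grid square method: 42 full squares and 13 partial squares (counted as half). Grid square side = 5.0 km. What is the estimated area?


effective squares = 42 + 13 * 0.5 = 48.5
area = 48.5 * 25.0 = 1212.5 km^2

1212.5 km^2


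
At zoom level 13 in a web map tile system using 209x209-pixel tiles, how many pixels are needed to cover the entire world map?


tiles per axis = 2^13 = 8192
total tiles = 8192^2 = 67108864
pixels per axis = 8192 * 209 = 1712128
total pixels = 1712128^2 = 2931382288384

2931382288384 pixels


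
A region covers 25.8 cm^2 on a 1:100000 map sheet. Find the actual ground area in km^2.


ground_area = 25.8 * (100000/100)^2 = 25800000.0 m^2 = 25.8 km^2

25.8 km^2


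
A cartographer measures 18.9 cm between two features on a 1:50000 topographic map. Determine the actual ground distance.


ground = 18.9 cm * 50000 / 100 = 9450.0 m = 9.45 km

9.45 km


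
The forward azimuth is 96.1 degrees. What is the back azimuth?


back azimuth = (96.1 + 180) mod 360 = 276.1 degrees

276.1 degrees


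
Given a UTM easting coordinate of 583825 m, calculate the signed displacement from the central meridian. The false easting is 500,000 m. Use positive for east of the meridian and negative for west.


displacement = 583825 - 500000 = 83825 m

83825 m


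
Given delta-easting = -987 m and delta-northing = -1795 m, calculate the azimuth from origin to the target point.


az = atan2(-987, -1795) = -151.2 deg
adjusted to 0-360: 208.8 degrees

208.8 degrees


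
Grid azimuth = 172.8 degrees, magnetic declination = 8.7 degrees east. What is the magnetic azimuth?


magnetic azimuth = grid azimuth - declination (east +ve)
mag_az = 172.8 - 8.7 = 164.1 degrees

164.1 degrees


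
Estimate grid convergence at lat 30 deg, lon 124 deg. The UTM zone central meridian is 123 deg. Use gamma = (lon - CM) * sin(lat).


gamma = (124 - 123) * sin(30) = 1 * 0.5 = 0.5 degrees

0.5 degrees


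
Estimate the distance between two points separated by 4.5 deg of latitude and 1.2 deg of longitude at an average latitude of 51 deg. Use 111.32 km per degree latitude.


dlat_km = 4.5 * 111.32 = 500.94
dlon_km = 1.2 * 111.32 * cos(51) ≈ 84.067
dist = sqrt(500.94^2 + 84.067^2) ≈ 507.9 km

507.9 km


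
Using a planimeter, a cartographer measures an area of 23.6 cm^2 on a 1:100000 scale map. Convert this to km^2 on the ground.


ground_area = 23.6 * (100000/100)^2 = 23600000.0 m^2 = 23.6 km^2

23.6 km^2


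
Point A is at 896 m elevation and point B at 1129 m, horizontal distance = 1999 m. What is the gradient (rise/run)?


gradient = (1129 - 896) / 1999 = 233 / 1999 = 0.1166

0.1166


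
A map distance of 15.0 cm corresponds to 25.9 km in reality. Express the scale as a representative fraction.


ground = 25.9 km = 2590000 cm; RF denominator = ground / map = 2590000 / 15.0 ≈ 172667; RF = 1:172667

1:172667


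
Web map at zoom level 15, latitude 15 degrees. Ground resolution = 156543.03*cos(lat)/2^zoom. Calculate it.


res = 156543.03 * cos(15) / 2^15 = 156543.03 * 0.96592583 / 32768 = 4.61 m/pixel

4.61 m/pixel


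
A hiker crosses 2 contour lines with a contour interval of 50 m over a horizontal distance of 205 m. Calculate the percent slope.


elevation change = 2 * 50 = 100 m
slope = 100 / 205 * 100 = 48.8%

48.8%


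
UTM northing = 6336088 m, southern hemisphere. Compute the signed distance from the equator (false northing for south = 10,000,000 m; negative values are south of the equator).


For southern: actual = 6336088 - 10000000 = -3663912 m

-3663912 m


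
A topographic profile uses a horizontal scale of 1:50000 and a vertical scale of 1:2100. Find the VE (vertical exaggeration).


VE = horizontal_scale / vertical_scale = 50000 / 2100 ≈ 23.8

23.8x


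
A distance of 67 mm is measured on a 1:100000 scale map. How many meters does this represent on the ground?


ground = 67 mm * 100000 / 1000 = 6700.0 m

6700.0 m


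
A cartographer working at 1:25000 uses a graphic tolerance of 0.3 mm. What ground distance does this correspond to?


ground = 0.3 mm * 25000 / 1000 = 7.5 m

7.5 m


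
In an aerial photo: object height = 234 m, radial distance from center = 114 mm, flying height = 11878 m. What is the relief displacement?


d = h * r / H = 234 * 114 / 11878 = 2.25 mm

2.25 mm


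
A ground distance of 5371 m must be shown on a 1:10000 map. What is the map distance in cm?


map_cm = 5371 * 100 / 10000 = 53.71 cm

53.71 cm


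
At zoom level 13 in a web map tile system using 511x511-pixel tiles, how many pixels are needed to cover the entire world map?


tiles per axis = 2^13 = 8192
total tiles = 8192^2 = 67108864
pixels per axis = 8192 * 511 = 4186112
total pixels = 4186112^2 = 17523533676544

17523533676544 pixels


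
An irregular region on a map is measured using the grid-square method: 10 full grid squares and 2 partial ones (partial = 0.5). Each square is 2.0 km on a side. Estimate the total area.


effective squares = 10 + 2 * 0.5 = 11.0
area = 11.0 * 4.0 = 44.0 km^2

44.0 km^2


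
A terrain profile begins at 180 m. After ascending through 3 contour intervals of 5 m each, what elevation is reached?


elevation = 180 + 3 * 5 = 195 m

195 m


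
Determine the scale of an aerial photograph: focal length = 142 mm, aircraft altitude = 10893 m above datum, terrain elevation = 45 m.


scale = f / (H - h) = 142 mm / 10848 m = 142 / 10848000 = 1:76394

1:76394


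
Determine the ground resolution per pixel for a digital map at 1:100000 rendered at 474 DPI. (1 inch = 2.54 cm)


pixel_cm = 2.54 / 474 ≈ 0.005359 cm
ground = pixel_cm * 100000 / 100 = 2.54 * 100000 / (474 * 100) = 254000 / 47400 ≈ 5.36 m

5.36 m


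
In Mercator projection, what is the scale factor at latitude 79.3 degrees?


SF = 1 / cos(79.3) = 1 / 0.185667 = 5.386

5.386


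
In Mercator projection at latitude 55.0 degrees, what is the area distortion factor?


area_distortion = 1/cos^2(55.0) = 3.04

3.04


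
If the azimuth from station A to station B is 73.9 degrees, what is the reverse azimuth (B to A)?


back azimuth = (73.9 + 180) mod 360 = 253.9 degrees

253.9 degrees


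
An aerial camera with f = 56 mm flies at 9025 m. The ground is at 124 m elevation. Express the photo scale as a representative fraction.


scale = f / (H - h) = 56 mm / 8901 m = 56 / 8901000 = 1:158946

1:158946


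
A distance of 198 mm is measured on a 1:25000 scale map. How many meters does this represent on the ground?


ground = 198 mm * 25000 / 1000 = 4950.0 m

4950.0 m


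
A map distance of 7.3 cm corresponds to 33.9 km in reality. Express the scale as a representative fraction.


ground = 33.9 km = 3390000 cm; RF denominator = ground / map = 3390000 / 7.3 ≈ 464384; RF = 1:464384

1:464384


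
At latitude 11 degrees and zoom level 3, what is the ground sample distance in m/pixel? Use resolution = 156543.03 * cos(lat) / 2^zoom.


res = 156543.03 * cos(11) / 2^3 = 156543.03 * 0.98162718 / 8 = 19208.36 m/pixel

19208.36 m/pixel


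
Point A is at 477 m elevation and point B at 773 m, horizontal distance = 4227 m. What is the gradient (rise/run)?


gradient = (773 - 477) / 4227 = 296 / 4227 = 0.07

0.07


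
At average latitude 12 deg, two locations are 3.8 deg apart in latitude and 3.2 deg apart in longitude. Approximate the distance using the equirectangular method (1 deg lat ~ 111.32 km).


dlat_km = 3.8 * 111.32 = 423.016
dlon_km = 3.2 * 111.32 * cos(12) ≈ 348.44
dist = sqrt(423.016^2 + 348.44^2) ≈ 548.0 km

548.0 km


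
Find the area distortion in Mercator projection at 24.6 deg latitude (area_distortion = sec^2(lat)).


area_distortion = 1/cos^2(24.6) = 1.21

1.21


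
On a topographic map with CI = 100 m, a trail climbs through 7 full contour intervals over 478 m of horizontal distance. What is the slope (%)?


elevation change = 7 * 100 = 700 m
slope = 700 / 478 * 100 = 146.4%

146.4%


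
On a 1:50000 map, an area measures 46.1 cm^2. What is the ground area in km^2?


ground_area = 46.1 * (50000/100)^2 = 11525000.0 m^2 = 11.525 km^2

11.525 km^2


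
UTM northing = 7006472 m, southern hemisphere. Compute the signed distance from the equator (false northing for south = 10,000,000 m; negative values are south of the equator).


For southern: actual = 7006472 - 10000000 = -2993528 m

-2993528 m


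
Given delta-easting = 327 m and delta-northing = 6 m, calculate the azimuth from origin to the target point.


az = atan2(327, 6) = 88.9 deg
adjusted to 0-360: 88.9 degrees

88.9 degrees


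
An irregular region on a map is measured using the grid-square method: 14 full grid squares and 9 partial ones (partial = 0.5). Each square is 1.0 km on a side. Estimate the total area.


effective squares = 14 + 9 * 0.5 = 18.5
area = 18.5 * 1.0 = 18.5 km^2

18.5 km^2


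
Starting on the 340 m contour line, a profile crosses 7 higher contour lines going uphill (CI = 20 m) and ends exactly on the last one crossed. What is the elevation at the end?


elevation = 340 + 7 * 20 = 480 m

480 m


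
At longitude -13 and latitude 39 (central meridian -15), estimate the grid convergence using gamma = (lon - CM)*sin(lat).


gamma = (-13 - -15) * sin(39) = 2 * 0.62932 = 1.259 degrees

1.259 degrees


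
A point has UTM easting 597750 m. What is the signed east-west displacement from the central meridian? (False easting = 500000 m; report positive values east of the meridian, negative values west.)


displacement = 597750 - 500000 = 97750 m

97750 m


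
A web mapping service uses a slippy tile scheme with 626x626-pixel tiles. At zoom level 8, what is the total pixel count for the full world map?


tiles per axis = 2^8 = 256
total tiles = 256^2 = 65536
pixels per axis = 256 * 626 = 160256
total pixels = 160256^2 = 25681985536

25681985536 pixels


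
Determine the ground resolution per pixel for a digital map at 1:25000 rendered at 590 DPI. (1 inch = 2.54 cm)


pixel_cm = 2.54 / 590 ≈ 0.004305 cm
ground = pixel_cm * 25000 / 100 = 2.54 * 25000 / (590 * 100) = 63500 / 59000 ≈ 1.08 m

1.08 m


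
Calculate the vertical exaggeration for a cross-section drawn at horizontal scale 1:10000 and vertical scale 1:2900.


VE = horizontal_scale / vertical_scale = 10000 / 2900 ≈ 3.4

3.4x


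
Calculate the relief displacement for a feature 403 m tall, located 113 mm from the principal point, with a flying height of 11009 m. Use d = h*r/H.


d = h * r / H = 403 * 113 / 11009 = 4.14 mm

4.14 mm


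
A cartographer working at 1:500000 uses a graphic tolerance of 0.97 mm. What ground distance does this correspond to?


ground = 0.97 mm * 500000 / 1000 = 485.0 m

485.0 m


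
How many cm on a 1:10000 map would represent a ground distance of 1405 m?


map_cm = 1405 * 100 / 10000 = 14.05 cm

14.05 cm


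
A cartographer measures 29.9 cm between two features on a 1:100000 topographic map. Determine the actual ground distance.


ground = 29.9 cm * 100000 / 100 = 29900.0 m = 29.9 km

29.9 km


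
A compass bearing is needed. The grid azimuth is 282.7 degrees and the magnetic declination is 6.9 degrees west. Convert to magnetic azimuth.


magnetic azimuth = grid azimuth - declination (east +ve)
mag_az = 282.7 - -6.9 = 289.6 degrees

289.6 degrees


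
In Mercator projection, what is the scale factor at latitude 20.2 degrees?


SF = 1 / cos(20.2) = 1 / 0.938493 = 1.066

1.066


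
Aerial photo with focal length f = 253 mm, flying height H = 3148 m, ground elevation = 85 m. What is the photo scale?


scale = f / (H - h) = 253 mm / 3063 m = 253 / 3063000 = 1:12107

1:12107


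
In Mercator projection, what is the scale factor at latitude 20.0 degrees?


SF = 1 / cos(20.0) = 1 / 0.939693 = 1.064

1.064


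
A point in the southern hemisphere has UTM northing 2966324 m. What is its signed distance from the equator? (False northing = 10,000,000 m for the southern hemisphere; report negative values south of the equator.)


For southern: actual = 2966324 - 10000000 = -7033676 m

-7033676 m


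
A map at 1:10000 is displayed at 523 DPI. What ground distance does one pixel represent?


pixel_cm = 2.54 / 523 ≈ 0.004857 cm
ground = pixel_cm * 10000 / 100 = 2.54 * 10000 / (523 * 100) = 25400 / 52300 ≈ 0.49 m

0.49 m


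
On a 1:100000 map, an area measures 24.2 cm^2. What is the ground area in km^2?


ground_area = 24.2 * (100000/100)^2 = 24200000.0 m^2 = 24.2 km^2

24.2 km^2


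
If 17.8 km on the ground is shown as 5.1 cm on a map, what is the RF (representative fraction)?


ground = 17.8 km = 1780000 cm; RF denominator = ground / map = 1780000 / 5.1 ≈ 349020; RF = 1:349020

1:349020


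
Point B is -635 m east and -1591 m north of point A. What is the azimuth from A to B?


az = atan2(-635, -1591) = -158.2 deg
adjusted to 0-360: 201.8 degrees

201.8 degrees


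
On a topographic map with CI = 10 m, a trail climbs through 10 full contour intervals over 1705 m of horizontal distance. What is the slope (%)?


elevation change = 10 * 10 = 100 m
slope = 100 / 1705 * 100 = 5.9%

5.9%


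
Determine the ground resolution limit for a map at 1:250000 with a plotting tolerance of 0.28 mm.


ground = 0.28 mm * 250000 / 1000 = 70.0 m

70.0 m


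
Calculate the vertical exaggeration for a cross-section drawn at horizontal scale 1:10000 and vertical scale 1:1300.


VE = horizontal_scale / vertical_scale = 10000 / 1300 ≈ 7.7

7.7x


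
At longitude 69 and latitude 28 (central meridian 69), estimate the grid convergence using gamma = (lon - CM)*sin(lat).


gamma = (69 - 69) * sin(28) = 0 * 0.469472 = 0.0 degrees

0.0 degrees


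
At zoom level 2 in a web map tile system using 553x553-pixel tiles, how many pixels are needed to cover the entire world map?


tiles per axis = 2^2 = 4
total tiles = 4^2 = 16
pixels per axis = 4 * 553 = 2212
total pixels = 2212^2 = 4892944

4892944 pixels


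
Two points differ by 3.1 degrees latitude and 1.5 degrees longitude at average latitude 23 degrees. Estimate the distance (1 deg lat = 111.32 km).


dlat_km = 3.1 * 111.32 = 345.092
dlon_km = 1.5 * 111.32 * cos(23) ≈ 153.706
dist = sqrt(345.092^2 + 153.706^2) ≈ 377.8 km

377.8 km


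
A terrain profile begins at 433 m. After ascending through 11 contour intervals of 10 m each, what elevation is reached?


elevation = 433 + 11 * 10 = 543 m

543 m


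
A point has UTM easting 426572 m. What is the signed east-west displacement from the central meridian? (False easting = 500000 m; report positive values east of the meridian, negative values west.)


displacement = 426572 - 500000 = -73428 m

-73428 m


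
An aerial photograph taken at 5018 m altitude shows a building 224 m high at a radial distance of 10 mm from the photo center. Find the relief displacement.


d = h * r / H = 224 * 10 / 5018 = 0.45 mm

0.45 mm


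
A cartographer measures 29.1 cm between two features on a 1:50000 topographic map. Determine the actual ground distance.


ground = 29.1 cm * 50000 / 100 = 14550.0 m = 14.55 km

14.55 km


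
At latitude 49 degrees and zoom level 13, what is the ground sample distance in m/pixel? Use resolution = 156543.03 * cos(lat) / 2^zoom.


res = 156543.03 * cos(49) / 2^13 = 156543.03 * 0.65605903 / 8192 = 12.54 m/pixel

12.54 m/pixel


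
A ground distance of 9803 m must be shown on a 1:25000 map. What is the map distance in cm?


map_cm = 9803 * 100 / 25000 = 39.212 cm ≈ 39.21 cm

39.21 cm


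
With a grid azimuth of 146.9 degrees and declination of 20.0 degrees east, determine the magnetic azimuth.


magnetic azimuth = grid azimuth - declination (east +ve)
mag_az = 146.9 - 20.0 = 126.9 degrees

126.9 degrees


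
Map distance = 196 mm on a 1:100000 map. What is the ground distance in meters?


ground = 196 mm * 100000 / 1000 = 19600.0 m

19600.0 m


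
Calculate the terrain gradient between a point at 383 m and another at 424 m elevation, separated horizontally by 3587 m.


gradient = (424 - 383) / 3587 = 41 / 3587 = 0.0114

0.0114


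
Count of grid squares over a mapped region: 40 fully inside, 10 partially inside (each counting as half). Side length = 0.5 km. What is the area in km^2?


effective squares = 40 + 10 * 0.5 = 45.0
area = 45.0 * 0.25 = 11.25 km^2

11.25 km^2


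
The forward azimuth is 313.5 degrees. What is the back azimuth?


back azimuth = (313.5 + 180) mod 360 = 133.5 degrees

133.5 degrees


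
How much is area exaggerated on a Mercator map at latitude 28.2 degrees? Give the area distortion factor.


area_distortion = 1/cos^2(28.2) = 1.288

1.288


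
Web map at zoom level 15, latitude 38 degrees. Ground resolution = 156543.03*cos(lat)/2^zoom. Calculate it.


res = 156543.03 * cos(38) / 2^15 = 156543.03 * 0.78801075 / 32768 = 3.76 m/pixel

3.76 m/pixel


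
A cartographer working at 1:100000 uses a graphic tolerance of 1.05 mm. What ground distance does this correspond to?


ground = 1.05 mm * 100000 / 1000 = 105.0 m

105.0 m


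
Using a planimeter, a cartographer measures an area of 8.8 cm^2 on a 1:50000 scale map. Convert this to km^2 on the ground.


ground_area = 8.8 * (50000/100)^2 = 2200000.0 m^2 = 2.2 km^2

2.2 km^2


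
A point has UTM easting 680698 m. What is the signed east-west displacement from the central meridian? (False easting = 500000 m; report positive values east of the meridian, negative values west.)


displacement = 680698 - 500000 = 180698 m

180698 m


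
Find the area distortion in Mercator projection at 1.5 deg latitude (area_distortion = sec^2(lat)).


area_distortion = 1/cos^2(1.5) = 1.001

1.001


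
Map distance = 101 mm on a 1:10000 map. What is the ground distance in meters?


ground = 101 mm * 10000 / 1000 = 1010.0 m

1010.0 m


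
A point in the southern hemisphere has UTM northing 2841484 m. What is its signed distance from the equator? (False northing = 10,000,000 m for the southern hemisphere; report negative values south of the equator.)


For southern: actual = 2841484 - 10000000 = -7158516 m

-7158516 m


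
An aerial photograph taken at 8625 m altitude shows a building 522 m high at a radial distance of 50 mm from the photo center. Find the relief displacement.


d = h * r / H = 522 * 50 / 8625 = 3.03 mm

3.03 mm


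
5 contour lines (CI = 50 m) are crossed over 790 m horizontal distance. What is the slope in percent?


elevation change = 5 * 50 = 250 m
slope = 250 / 790 * 100 = 31.6%

31.6%


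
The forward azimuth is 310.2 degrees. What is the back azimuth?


back azimuth = (310.2 + 180) mod 360 = 130.2 degrees

130.2 degrees


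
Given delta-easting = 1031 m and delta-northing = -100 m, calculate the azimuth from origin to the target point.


az = atan2(1031, -100) = 95.5 deg
adjusted to 0-360: 95.5 degrees

95.5 degrees


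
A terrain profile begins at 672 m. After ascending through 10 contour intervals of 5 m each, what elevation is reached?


elevation = 672 + 10 * 5 = 722 m

722 m


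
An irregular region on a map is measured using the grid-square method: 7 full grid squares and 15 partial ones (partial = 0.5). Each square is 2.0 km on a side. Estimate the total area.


effective squares = 7 + 15 * 0.5 = 14.5
area = 14.5 * 4.0 = 58.0 km^2

58.0 km^2
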